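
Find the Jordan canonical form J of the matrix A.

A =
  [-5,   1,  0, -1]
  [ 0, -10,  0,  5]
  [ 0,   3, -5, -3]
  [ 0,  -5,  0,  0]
J_2(-5) ⊕ J_1(-5) ⊕ J_1(-5)

The characteristic polynomial is
  det(x·I − A) = x^4 + 20*x^3 + 150*x^2 + 500*x + 625 = (x + 5)^4

Eigenvalues and multiplicities (the geometric multiplicity of λ is n − rank(A − λI), which equals the number of Jordan blocks for λ):
  λ = -5: algebraic multiplicity = 4, geometric multiplicity = 3

Determining the block sizes for each eigenvalue:
  λ = -5: 3 blocks summing to 4 forces exactly one block of size 2 and the rest size 1 → block sizes [2, 1, 1]

Assembling the blocks gives a Jordan form
J =
  [-5,  1,  0,  0]
  [ 0, -5,  0,  0]
  [ 0,  0, -5,  0]
  [ 0,  0,  0, -5]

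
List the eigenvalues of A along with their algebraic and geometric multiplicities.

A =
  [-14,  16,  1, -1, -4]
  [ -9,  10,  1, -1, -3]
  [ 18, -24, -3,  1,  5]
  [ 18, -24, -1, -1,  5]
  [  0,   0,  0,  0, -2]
λ = -2: alg = 5, geom = 2

Step 1 — factor the characteristic polynomial to read off the algebraic multiplicities:
  χ_A(x) = (x + 2)^5

Step 2 — compute geometric multiplicities via the rank-nullity identity g(λ) = n − rank(A − λI):
  rank(A − (-2)·I) = 3, so dim ker(A − (-2)·I) = n − 3 = 2

Summary:
  λ = -2: algebraic multiplicity = 5, geometric multiplicity = 2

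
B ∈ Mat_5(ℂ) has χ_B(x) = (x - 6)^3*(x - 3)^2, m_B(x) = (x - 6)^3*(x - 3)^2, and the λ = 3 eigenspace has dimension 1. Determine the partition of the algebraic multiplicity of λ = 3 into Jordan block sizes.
Block sizes for λ = 3: [2]

Step 1 — from the characteristic polynomial, algebraic multiplicity of λ = 3 is 2. From dim ker(B − (3)·I) = 1, there are exactly 1 Jordan blocks for λ = 3.
Step 2 — from the minimal polynomial, the factor (x − 3)^2 tells us the largest block for λ = 3 has size 2.
Step 3 — with total size 2, 1 blocks, and largest block 2, the block sizes (in nonincreasing order) are [2].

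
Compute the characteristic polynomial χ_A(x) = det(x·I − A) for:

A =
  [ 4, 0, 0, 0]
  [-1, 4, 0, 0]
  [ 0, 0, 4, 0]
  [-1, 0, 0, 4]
x^4 - 16*x^3 + 96*x^2 - 256*x + 256

Expanding det(x·I − A) (e.g. by cofactor expansion or by noting that A is similar to its Jordan form J, which has the same characteristic polynomial as A) gives
  χ_A(x) = x^4 - 16*x^3 + 96*x^2 - 256*x + 256
which factors as (x - 4)^4. The eigenvalues (with algebraic multiplicities) are λ = 4 with multiplicity 4.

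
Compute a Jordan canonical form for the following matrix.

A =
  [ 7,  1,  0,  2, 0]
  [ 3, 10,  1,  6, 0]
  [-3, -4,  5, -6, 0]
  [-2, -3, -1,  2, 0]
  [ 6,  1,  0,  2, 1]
J_1(1) ⊕ J_3(6) ⊕ J_1(6)

The characteristic polynomial is
  det(x·I − A) = x^5 - 25*x^4 + 240*x^3 - 1080*x^2 + 2160*x - 1296 = (x - 6)^4*(x - 1)

Eigenvalues and multiplicities (the geometric multiplicity of λ is n − rank(A − λI), which equals the number of Jordan blocks for λ):
  λ = 1: algebraic multiplicity = 1, geometric multiplicity = 1
  λ = 6: algebraic multiplicity = 4, geometric multiplicity = 2

Determining the block sizes for each eigenvalue:
  λ = 1: one block (gm = 1), so the single block has size am = 1 → block sizes [1]
  λ = 6: with am = 4 and gm = 2, the partition is not yet determined (e.g. several partitions of 4 into 2 parts exist). Let N = A − (6)·I. Computing rank(N^1) = 3, rank(N^2) = 2, rank(N^3) = 1; the number of blocks of size ≥ j is rank(N^{j−1}) − rank(N^j), giving [2, 1, 1]. So we have 1 block(s) of size 3, 1 block(s) of size 1 → block sizes [3, 1]

Assembling the blocks gives a Jordan form
J =
  [1, 0, 0, 0, 0]
  [0, 6, 1, 0, 0]
  [0, 0, 6, 1, 0]
  [0, 0, 0, 6, 0]
  [0, 0, 0, 0, 6]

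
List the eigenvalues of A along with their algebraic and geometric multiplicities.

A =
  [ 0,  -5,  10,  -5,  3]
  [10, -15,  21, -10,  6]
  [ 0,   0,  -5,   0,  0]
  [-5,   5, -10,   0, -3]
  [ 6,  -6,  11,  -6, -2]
λ = -5: alg = 4, geom = 2; λ = -2: alg = 1, geom = 1

Step 1 — factor the characteristic polynomial to read off the algebraic multiplicities:
  χ_A(x) = (x + 2)*(x + 5)^4

Step 2 — compute geometric multiplicities via the rank-nullity identity g(λ) = n − rank(A − λI):
  rank(A − (-5)·I) = 3, so dim ker(A − (-5)·I) = n − 3 = 2
  rank(A − (-2)·I) = 4, so dim ker(A − (-2)·I) = n − 4 = 1

Summary:
  λ = -5: algebraic multiplicity = 4, geometric multiplicity = 2
  λ = -2: algebraic multiplicity = 1, geometric multiplicity = 1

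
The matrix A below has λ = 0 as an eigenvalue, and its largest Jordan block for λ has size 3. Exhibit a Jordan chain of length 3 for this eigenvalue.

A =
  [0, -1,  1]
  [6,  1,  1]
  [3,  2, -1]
A Jordan chain for λ = 0 of length 3:
v_1 = (-3, 9, 9)ᵀ
v_2 = (0, 6, 3)ᵀ
v_3 = (1, 0, 0)ᵀ

Let N = A − (0)·I. We want v_3 with N^3 v_3 = 0 but N^2 v_3 ≠ 0; then v_{j-1} := N · v_j for j = 3, …, 2.

Pick v_3 = (1, 0, 0)ᵀ.
Then v_2 = N · v_3 = (0, 6, 3)ᵀ.
Then v_1 = N · v_2 = (-3, 9, 9)ᵀ.

Sanity check: (A − (0)·I) v_1 = (0, 0, 0)ᵀ = 0. ✓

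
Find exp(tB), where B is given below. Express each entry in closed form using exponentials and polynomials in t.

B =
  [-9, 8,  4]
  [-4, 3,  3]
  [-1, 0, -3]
e^{tB} =
  [-6*t*exp(-3*t) + exp(-3*t), 8*t*exp(-3*t), 4*t*exp(-3*t)]
  [-3*t^2*exp(-3*t)/2 - 4*t*exp(-3*t), 2*t^2*exp(-3*t) + 6*t*exp(-3*t) + exp(-3*t), t^2*exp(-3*t) + 3*t*exp(-3*t)]
  [3*t^2*exp(-3*t) - t*exp(-3*t), -4*t^2*exp(-3*t), -2*t^2*exp(-3*t) + exp(-3*t)]

Strategy: write B = P · J · P⁻¹ where J is a Jordan canonical form, so e^{tB} = P · e^{tJ} · P⁻¹, and e^{tJ} can be computed block-by-block.

B has Jordan form
J =
  [-3,  1,  0]
  [ 0, -3,  1]
  [ 0,  0, -3]
(up to reordering of blocks).

Per-block formulas:
  For a 3×3 Jordan block J_3(-3): exp(t · J_3(-3)) = e^(-3t)·(I + t·N + (t^2/2)·N^2), where N is the 3×3 nilpotent shift.

After assembling e^{tJ} and conjugating by P, we get:

e^{tB} =
  [-6*t*exp(-3*t) + exp(-3*t), 8*t*exp(-3*t), 4*t*exp(-3*t)]
  [-3*t^2*exp(-3*t)/2 - 4*t*exp(-3*t), 2*t^2*exp(-3*t) + 6*t*exp(-3*t) + exp(-3*t), t^2*exp(-3*t) + 3*t*exp(-3*t)]
  [3*t^2*exp(-3*t) - t*exp(-3*t), -4*t^2*exp(-3*t), -2*t^2*exp(-3*t) + exp(-3*t)]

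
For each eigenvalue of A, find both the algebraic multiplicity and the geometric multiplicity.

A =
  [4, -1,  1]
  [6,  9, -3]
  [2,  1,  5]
λ = 6: alg = 3, geom = 2

Step 1 — factor the characteristic polynomial to read off the algebraic multiplicities:
  χ_A(x) = (x - 6)^3

Step 2 — compute geometric multiplicities via the rank-nullity identity g(λ) = n − rank(A − λI):
  rank(A − (6)·I) = 1, so dim ker(A − (6)·I) = n − 1 = 2

Summary:
  λ = 6: algebraic multiplicity = 3, geometric multiplicity = 2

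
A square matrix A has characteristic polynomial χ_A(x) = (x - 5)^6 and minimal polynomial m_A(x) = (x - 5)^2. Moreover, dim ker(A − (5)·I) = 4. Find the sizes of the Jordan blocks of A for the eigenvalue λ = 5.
Block sizes for λ = 5: [2, 2, 1, 1]

Step 1 — from the characteristic polynomial, algebraic multiplicity of λ = 5 is 6. From dim ker(A − (5)·I) = 4, there are exactly 4 Jordan blocks for λ = 5.
Step 2 — from the minimal polynomial, the factor (x − 5)^2 tells us the largest block for λ = 5 has size 2.
Step 3 — with total size 6, 4 blocks, and largest block 2, the block sizes (in nonincreasing order) are [2, 2, 1, 1].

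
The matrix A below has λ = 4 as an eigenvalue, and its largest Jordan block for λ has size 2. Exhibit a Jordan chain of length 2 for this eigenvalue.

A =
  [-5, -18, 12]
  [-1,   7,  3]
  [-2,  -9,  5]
A Jordan chain for λ = 4 of length 2:
v_1 = (-18, 3, -9)ᵀ
v_2 = (0, 1, 0)ᵀ

Let N = A − (4)·I. We want v_2 with N^2 v_2 = 0 but N^1 v_2 ≠ 0; then v_{j-1} := N · v_j for j = 2, …, 2.

Pick v_2 = (0, 1, 0)ᵀ.
Then v_1 = N · v_2 = (-18, 3, -9)ᵀ.

Sanity check: (A − (4)·I) v_1 = (0, 0, 0)ᵀ = 0. ✓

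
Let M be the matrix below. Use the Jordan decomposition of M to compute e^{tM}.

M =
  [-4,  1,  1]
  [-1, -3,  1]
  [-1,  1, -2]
e^{tM} =
  [-t^2*exp(-3*t)/2 - t*exp(-3*t) + exp(-3*t), t*exp(-3*t), t^2*exp(-3*t)/2 + t*exp(-3*t)]
  [-t*exp(-3*t), exp(-3*t), t*exp(-3*t)]
  [-t^2*exp(-3*t)/2 - t*exp(-3*t), t*exp(-3*t), t^2*exp(-3*t)/2 + t*exp(-3*t) + exp(-3*t)]

Strategy: write M = P · J · P⁻¹ where J is a Jordan canonical form, so e^{tM} = P · e^{tJ} · P⁻¹, and e^{tJ} can be computed block-by-block.

M has Jordan form
J =
  [-3,  1,  0]
  [ 0, -3,  1]
  [ 0,  0, -3]
(up to reordering of blocks).

Per-block formulas:
  For a 3×3 Jordan block J_3(-3): exp(t · J_3(-3)) = e^(-3t)·(I + t·N + (t^2/2)·N^2), where N is the 3×3 nilpotent shift.

After assembling e^{tJ} and conjugating by P, we get:

e^{tM} =
  [-t^2*exp(-3*t)/2 - t*exp(-3*t) + exp(-3*t), t*exp(-3*t), t^2*exp(-3*t)/2 + t*exp(-3*t)]
  [-t*exp(-3*t), exp(-3*t), t*exp(-3*t)]
  [-t^2*exp(-3*t)/2 - t*exp(-3*t), t*exp(-3*t), t^2*exp(-3*t)/2 + t*exp(-3*t) + exp(-3*t)]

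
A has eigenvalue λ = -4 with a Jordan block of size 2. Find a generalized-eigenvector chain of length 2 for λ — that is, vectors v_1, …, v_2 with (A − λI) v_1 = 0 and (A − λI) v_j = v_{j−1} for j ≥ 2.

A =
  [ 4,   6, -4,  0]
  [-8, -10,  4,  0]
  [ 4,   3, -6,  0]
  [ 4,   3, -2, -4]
A Jordan chain for λ = -4 of length 2:
v_1 = (8, -8, 4, 4)ᵀ
v_2 = (1, 0, 0, 0)ᵀ

Let N = A − (-4)·I. We want v_2 with N^2 v_2 = 0 but N^1 v_2 ≠ 0; then v_{j-1} := N · v_j for j = 2, …, 2.

Pick v_2 = (1, 0, 0, 0)ᵀ.
Then v_1 = N · v_2 = (8, -8, 4, 4)ᵀ.

Sanity check: (A − (-4)·I) v_1 = (0, 0, 0, 0)ᵀ = 0. ✓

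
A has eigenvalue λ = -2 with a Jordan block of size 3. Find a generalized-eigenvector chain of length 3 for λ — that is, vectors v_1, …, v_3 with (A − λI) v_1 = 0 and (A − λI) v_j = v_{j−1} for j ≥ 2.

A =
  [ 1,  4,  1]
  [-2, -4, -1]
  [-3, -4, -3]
A Jordan chain for λ = -2 of length 3:
v_1 = (-2, 1, 2)ᵀ
v_2 = (3, -2, -3)ᵀ
v_3 = (1, 0, 0)ᵀ

Let N = A − (-2)·I. We want v_3 with N^3 v_3 = 0 but N^2 v_3 ≠ 0; then v_{j-1} := N · v_j for j = 3, …, 2.

Pick v_3 = (1, 0, 0)ᵀ.
Then v_2 = N · v_3 = (3, -2, -3)ᵀ.
Then v_1 = N · v_2 = (-2, 1, 2)ᵀ.

Sanity check: (A − (-2)·I) v_1 = (0, 0, 0)ᵀ = 0. ✓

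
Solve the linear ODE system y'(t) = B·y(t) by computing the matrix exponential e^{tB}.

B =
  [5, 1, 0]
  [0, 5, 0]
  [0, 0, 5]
e^{tB} =
  [exp(5*t), t*exp(5*t), 0]
  [0, exp(5*t), 0]
  [0, 0, exp(5*t)]

Strategy: write B = P · J · P⁻¹ where J is a Jordan canonical form, so e^{tB} = P · e^{tJ} · P⁻¹, and e^{tJ} can be computed block-by-block.

B has Jordan form
J =
  [5, 1, 0]
  [0, 5, 0]
  [0, 0, 5]
(up to reordering of blocks).

Per-block formulas:
  For a 1×1 block at λ = 5: exp(t · [5]) = [e^(5t)].
  For a 2×2 Jordan block J_2(5): exp(t · J_2(5)) = e^(5t)·(I + t·N), where N is the 2×2 nilpotent shift.

After assembling e^{tJ} and conjugating by P, we get:

e^{tB} =
  [exp(5*t), t*exp(5*t), 0]
  [0, exp(5*t), 0]
  [0, 0, exp(5*t)]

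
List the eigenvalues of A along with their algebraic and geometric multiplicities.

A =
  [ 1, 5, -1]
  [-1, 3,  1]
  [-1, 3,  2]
λ = 2: alg = 3, geom = 1

Step 1 — factor the characteristic polynomial to read off the algebraic multiplicities:
  χ_A(x) = (x - 2)^3

Step 2 — compute geometric multiplicities via the rank-nullity identity g(λ) = n − rank(A − λI):
  rank(A − (2)·I) = 2, so dim ker(A − (2)·I) = n − 2 = 1

Summary:
  λ = 2: algebraic multiplicity = 3, geometric multiplicity = 1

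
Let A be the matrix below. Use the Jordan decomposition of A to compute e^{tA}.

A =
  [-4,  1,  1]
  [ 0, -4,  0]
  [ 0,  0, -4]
e^{tA} =
  [exp(-4*t), t*exp(-4*t), t*exp(-4*t)]
  [0, exp(-4*t), 0]
  [0, 0, exp(-4*t)]

Strategy: write A = P · J · P⁻¹ where J is a Jordan canonical form, so e^{tA} = P · e^{tJ} · P⁻¹, and e^{tJ} can be computed block-by-block.

A has Jordan form
J =
  [-4,  1,  0]
  [ 0, -4,  0]
  [ 0,  0, -4]
(up to reordering of blocks).

Per-block formulas:
  For a 1×1 block at λ = -4: exp(t · [-4]) = [e^(-4t)].
  For a 2×2 Jordan block J_2(-4): exp(t · J_2(-4)) = e^(-4t)·(I + t·N), where N is the 2×2 nilpotent shift.

After assembling e^{tJ} and conjugating by P, we get:

e^{tA} =
  [exp(-4*t), t*exp(-4*t), t*exp(-4*t)]
  [0, exp(-4*t), 0]
  [0, 0, exp(-4*t)]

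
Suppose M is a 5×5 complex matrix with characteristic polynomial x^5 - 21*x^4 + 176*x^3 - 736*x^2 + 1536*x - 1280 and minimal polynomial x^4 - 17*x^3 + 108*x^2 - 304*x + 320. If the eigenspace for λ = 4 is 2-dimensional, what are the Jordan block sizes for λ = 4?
Block sizes for λ = 4: [3, 1]

Step 1 — from the characteristic polynomial, algebraic multiplicity of λ = 4 is 4. From dim ker(M − (4)·I) = 2, there are exactly 2 Jordan blocks for λ = 4.
Step 2 — from the minimal polynomial, the factor (x − 4)^3 tells us the largest block for λ = 4 has size 3.
Step 3 — with total size 4, 2 blocks, and largest block 3, the block sizes (in nonincreasing order) are [3, 1].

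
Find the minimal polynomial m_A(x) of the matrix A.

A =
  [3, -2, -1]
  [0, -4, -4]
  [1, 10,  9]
x^3 - 8*x^2 + 20*x - 16

The characteristic polynomial is χ_A(x) = (x - 4)*(x - 2)^2, so the eigenvalues are known. The minimal polynomial is
  m_A(x) = Π_λ (x − λ)^{k_λ}
where k_λ is the size of the *largest* Jordan block for λ (equivalently, the smallest k with (A − λI)^k v = 0 for every generalised eigenvector v of λ).

  λ = 2: largest Jordan block has size 2, contributing (x − 2)^2
  λ = 4: largest Jordan block has size 1, contributing (x − 4)

So m_A(x) = (x - 4)*(x - 2)^2 = x^3 - 8*x^2 + 20*x - 16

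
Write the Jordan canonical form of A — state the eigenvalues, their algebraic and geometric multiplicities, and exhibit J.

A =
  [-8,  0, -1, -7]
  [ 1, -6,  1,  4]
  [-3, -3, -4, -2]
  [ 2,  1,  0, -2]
J_3(-5) ⊕ J_1(-5)

The characteristic polynomial is
  det(x·I − A) = x^4 + 20*x^3 + 150*x^2 + 500*x + 625 = (x + 5)^4

Eigenvalues and multiplicities (the geometric multiplicity of λ is n − rank(A − λI), which equals the number of Jordan blocks for λ):
  λ = -5: algebraic multiplicity = 4, geometric multiplicity = 2

Determining the block sizes for each eigenvalue:
  λ = -5: with am = 4 and gm = 2, the partition is not yet determined (e.g. several partitions of 4 into 2 parts exist). Let N = A − (-5)·I. Computing rank(N^1) = 2, rank(N^2) = 1, rank(N^3) = 0; the number of blocks of size ≥ j is rank(N^{j−1}) − rank(N^j), giving [2, 1, 1]. So we have 1 block(s) of size 3, 1 block(s) of size 1 → block sizes [3, 1]

Assembling the blocks gives a Jordan form
J =
  [-5,  1,  0,  0]
  [ 0, -5,  1,  0]
  [ 0,  0, -5,  0]
  [ 0,  0,  0, -5]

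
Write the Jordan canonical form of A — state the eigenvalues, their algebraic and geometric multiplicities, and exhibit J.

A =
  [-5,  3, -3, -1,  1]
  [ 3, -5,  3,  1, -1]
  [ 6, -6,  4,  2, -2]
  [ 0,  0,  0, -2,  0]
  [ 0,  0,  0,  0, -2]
J_2(-2) ⊕ J_1(-2) ⊕ J_1(-2) ⊕ J_1(-2)

The characteristic polynomial is
  det(x·I − A) = x^5 + 10*x^4 + 40*x^3 + 80*x^2 + 80*x + 32 = (x + 2)^5

Eigenvalues and multiplicities (the geometric multiplicity of λ is n − rank(A − λI), which equals the number of Jordan blocks for λ):
  λ = -2: algebraic multiplicity = 5, geometric multiplicity = 4

Determining the block sizes for each eigenvalue:
  λ = -2: 4 blocks summing to 5 forces exactly one block of size 2 and the rest size 1 → block sizes [2, 1, 1, 1]

Assembling the blocks gives a Jordan form
J =
  [-2,  1,  0,  0,  0]
  [ 0, -2,  0,  0,  0]
  [ 0,  0, -2,  0,  0]
  [ 0,  0,  0, -2,  0]
  [ 0,  0,  0,  0, -2]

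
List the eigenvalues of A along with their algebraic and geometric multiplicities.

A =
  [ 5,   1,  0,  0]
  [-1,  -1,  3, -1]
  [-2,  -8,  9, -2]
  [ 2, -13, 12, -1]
λ = 3: alg = 4, geom = 2

Step 1 — factor the characteristic polynomial to read off the algebraic multiplicities:
  χ_A(x) = (x - 3)^4

Step 2 — compute geometric multiplicities via the rank-nullity identity g(λ) = n − rank(A − λI):
  rank(A − (3)·I) = 2, so dim ker(A − (3)·I) = n − 2 = 2

Summary:
  λ = 3: algebraic multiplicity = 4, geometric multiplicity = 2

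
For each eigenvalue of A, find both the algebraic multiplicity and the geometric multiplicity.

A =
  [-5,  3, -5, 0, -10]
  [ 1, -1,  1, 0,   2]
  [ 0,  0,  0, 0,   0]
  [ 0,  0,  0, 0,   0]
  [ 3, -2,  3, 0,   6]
λ = 0: alg = 5, geom = 3

Step 1 — factor the characteristic polynomial to read off the algebraic multiplicities:
  χ_A(x) = x^5

Step 2 — compute geometric multiplicities via the rank-nullity identity g(λ) = n − rank(A − λI):
  rank(A − (0)·I) = 2, so dim ker(A − (0)·I) = n − 2 = 3

Summary:
  λ = 0: algebraic multiplicity = 5, geometric multiplicity = 3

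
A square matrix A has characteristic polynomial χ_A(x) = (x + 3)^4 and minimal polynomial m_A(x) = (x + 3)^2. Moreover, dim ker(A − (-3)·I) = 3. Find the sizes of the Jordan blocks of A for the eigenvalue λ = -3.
Block sizes for λ = -3: [2, 1, 1]

Step 1 — from the characteristic polynomial, algebraic multiplicity of λ = -3 is 4. From dim ker(A − (-3)·I) = 3, there are exactly 3 Jordan blocks for λ = -3.
Step 2 — from the minimal polynomial, the factor (x + 3)^2 tells us the largest block for λ = -3 has size 2.
Step 3 — with total size 4, 3 blocks, and largest block 2, the block sizes (in nonincreasing order) are [2, 1, 1].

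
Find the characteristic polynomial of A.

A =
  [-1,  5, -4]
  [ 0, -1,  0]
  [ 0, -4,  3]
x^3 - x^2 - 5*x - 3

Expanding det(x·I − A) (e.g. by cofactor expansion or by noting that A is similar to its Jordan form J, which has the same characteristic polynomial as A) gives
  χ_A(x) = x^3 - x^2 - 5*x - 3
which factors as (x - 3)*(x + 1)^2. The eigenvalues (with algebraic multiplicities) are λ = -1 with multiplicity 2, λ = 3 with multiplicity 1.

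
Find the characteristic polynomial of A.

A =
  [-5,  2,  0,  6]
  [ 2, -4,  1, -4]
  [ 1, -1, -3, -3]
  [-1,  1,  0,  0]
x^4 + 12*x^3 + 54*x^2 + 108*x + 81

Expanding det(x·I − A) (e.g. by cofactor expansion or by noting that A is similar to its Jordan form J, which has the same characteristic polynomial as A) gives
  χ_A(x) = x^4 + 12*x^3 + 54*x^2 + 108*x + 81
which factors as (x + 3)^4. The eigenvalues (with algebraic multiplicities) are λ = -3 with multiplicity 4.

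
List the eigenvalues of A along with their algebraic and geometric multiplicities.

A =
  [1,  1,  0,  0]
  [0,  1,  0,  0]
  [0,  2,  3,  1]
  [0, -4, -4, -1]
λ = 1: alg = 4, geom = 2

Step 1 — factor the characteristic polynomial to read off the algebraic multiplicities:
  χ_A(x) = (x - 1)^4

Step 2 — compute geometric multiplicities via the rank-nullity identity g(λ) = n − rank(A − λI):
  rank(A − (1)·I) = 2, so dim ker(A − (1)·I) = n − 2 = 2

Summary:
  λ = 1: algebraic multiplicity = 4, geometric multiplicity = 2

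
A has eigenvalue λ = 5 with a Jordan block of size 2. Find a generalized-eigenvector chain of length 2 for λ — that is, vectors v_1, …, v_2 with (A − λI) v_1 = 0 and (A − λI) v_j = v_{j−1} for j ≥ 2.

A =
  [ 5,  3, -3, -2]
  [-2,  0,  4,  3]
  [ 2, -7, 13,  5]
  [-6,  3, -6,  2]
A Jordan chain for λ = 5 of length 2:
v_1 = (0, -2, 2, -6)ᵀ
v_2 = (1, 0, 0, 0)ᵀ

Let N = A − (5)·I. We want v_2 with N^2 v_2 = 0 but N^1 v_2 ≠ 0; then v_{j-1} := N · v_j for j = 2, …, 2.

Pick v_2 = (1, 0, 0, 0)ᵀ.
Then v_1 = N · v_2 = (0, -2, 2, -6)ᵀ.

Sanity check: (A − (5)·I) v_1 = (0, 0, 0, 0)ᵀ = 0. ✓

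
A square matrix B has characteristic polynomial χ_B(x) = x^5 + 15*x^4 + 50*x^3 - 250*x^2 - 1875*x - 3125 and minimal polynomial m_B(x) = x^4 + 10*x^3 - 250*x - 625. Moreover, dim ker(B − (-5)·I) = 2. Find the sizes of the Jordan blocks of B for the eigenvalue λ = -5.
Block sizes for λ = -5: [3, 1]

Step 1 — from the characteristic polynomial, algebraic multiplicity of λ = -5 is 4. From dim ker(B − (-5)·I) = 2, there are exactly 2 Jordan blocks for λ = -5.
Step 2 — from the minimal polynomial, the factor (x + 5)^3 tells us the largest block for λ = -5 has size 3.
Step 3 — with total size 4, 2 blocks, and largest block 3, the block sizes (in nonincreasing order) are [3, 1].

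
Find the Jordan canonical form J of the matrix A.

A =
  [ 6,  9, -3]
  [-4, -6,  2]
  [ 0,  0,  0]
J_2(0) ⊕ J_1(0)

The characteristic polynomial is
  det(x·I − A) = x^3

Eigenvalues and multiplicities (the geometric multiplicity of λ is n − rank(A − λI), which equals the number of Jordan blocks for λ):
  λ = 0: algebraic multiplicity = 3, geometric multiplicity = 2

Determining the block sizes for each eigenvalue:
  λ = 0: 2 blocks summing to 3 forces exactly one block of size 2 and the rest size 1 → block sizes [2, 1]

Assembling the blocks gives a Jordan form
J =
  [0, 1, 0]
  [0, 0, 0]
  [0, 0, 0]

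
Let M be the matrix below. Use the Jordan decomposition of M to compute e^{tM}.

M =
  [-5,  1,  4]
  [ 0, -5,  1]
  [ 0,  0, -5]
e^{tM} =
  [exp(-5*t), t*exp(-5*t), t^2*exp(-5*t)/2 + 4*t*exp(-5*t)]
  [0, exp(-5*t), t*exp(-5*t)]
  [0, 0, exp(-5*t)]

Strategy: write M = P · J · P⁻¹ where J is a Jordan canonical form, so e^{tM} = P · e^{tJ} · P⁻¹, and e^{tJ} can be computed block-by-block.

M has Jordan form
J =
  [-5,  1,  0]
  [ 0, -5,  1]
  [ 0,  0, -5]
(up to reordering of blocks).

Per-block formulas:
  For a 3×3 Jordan block J_3(-5): exp(t · J_3(-5)) = e^(-5t)·(I + t·N + (t^2/2)·N^2), where N is the 3×3 nilpotent shift.

After assembling e^{tJ} and conjugating by P, we get:

e^{tM} =
  [exp(-5*t), t*exp(-5*t), t^2*exp(-5*t)/2 + 4*t*exp(-5*t)]
  [0, exp(-5*t), t*exp(-5*t)]
  [0, 0, exp(-5*t)]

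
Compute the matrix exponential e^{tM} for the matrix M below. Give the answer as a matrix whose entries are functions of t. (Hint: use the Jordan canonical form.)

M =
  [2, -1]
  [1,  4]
e^{tM} =
  [-t*exp(3*t) + exp(3*t), -t*exp(3*t)]
  [t*exp(3*t), t*exp(3*t) + exp(3*t)]

Strategy: write M = P · J · P⁻¹ where J is a Jordan canonical form, so e^{tM} = P · e^{tJ} · P⁻¹, and e^{tJ} can be computed block-by-block.

M has Jordan form
J =
  [3, 1]
  [0, 3]
(up to reordering of blocks).

Per-block formulas:
  For a 2×2 Jordan block J_2(3): exp(t · J_2(3)) = e^(3t)·(I + t·N), where N is the 2×2 nilpotent shift.

After assembling e^{tJ} and conjugating by P, we get:

e^{tM} =
  [-t*exp(3*t) + exp(3*t), -t*exp(3*t)]
  [t*exp(3*t), t*exp(3*t) + exp(3*t)]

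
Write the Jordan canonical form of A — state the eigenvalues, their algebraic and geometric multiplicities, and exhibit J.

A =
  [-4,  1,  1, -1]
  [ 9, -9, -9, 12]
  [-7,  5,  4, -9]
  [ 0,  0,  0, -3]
J_3(-3) ⊕ J_1(-3)

The characteristic polynomial is
  det(x·I − A) = x^4 + 12*x^3 + 54*x^2 + 108*x + 81 = (x + 3)^4

Eigenvalues and multiplicities (the geometric multiplicity of λ is n − rank(A − λI), which equals the number of Jordan blocks for λ):
  λ = -3: algebraic multiplicity = 4, geometric multiplicity = 2

Determining the block sizes for each eigenvalue:
  λ = -3: with am = 4 and gm = 2, the partition is not yet determined (e.g. several partitions of 4 into 2 parts exist). Let N = A − (-3)·I. Computing rank(N^1) = 2, rank(N^2) = 1, rank(N^3) = 0; the number of blocks of size ≥ j is rank(N^{j−1}) − rank(N^j), giving [2, 1, 1]. So we have 1 block(s) of size 3, 1 block(s) of size 1 → block sizes [3, 1]

Assembling the blocks gives a Jordan form
J =
  [-3,  1,  0,  0]
  [ 0, -3,  1,  0]
  [ 0,  0, -3,  0]
  [ 0,  0,  0, -3]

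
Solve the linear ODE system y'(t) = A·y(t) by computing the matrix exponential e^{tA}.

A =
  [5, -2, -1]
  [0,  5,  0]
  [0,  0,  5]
e^{tA} =
  [exp(5*t), -2*t*exp(5*t), -t*exp(5*t)]
  [0, exp(5*t), 0]
  [0, 0, exp(5*t)]

Strategy: write A = P · J · P⁻¹ where J is a Jordan canonical form, so e^{tA} = P · e^{tJ} · P⁻¹, and e^{tJ} can be computed block-by-block.

A has Jordan form
J =
  [5, 1, 0]
  [0, 5, 0]
  [0, 0, 5]
(up to reordering of blocks).

Per-block formulas:
  For a 2×2 Jordan block J_2(5): exp(t · J_2(5)) = e^(5t)·(I + t·N), where N is the 2×2 nilpotent shift.
  For a 1×1 block at λ = 5: exp(t · [5]) = [e^(5t)].

After assembling e^{tJ} and conjugating by P, we get:

e^{tA} =
  [exp(5*t), -2*t*exp(5*t), -t*exp(5*t)]
  [0, exp(5*t), 0]
  [0, 0, exp(5*t)]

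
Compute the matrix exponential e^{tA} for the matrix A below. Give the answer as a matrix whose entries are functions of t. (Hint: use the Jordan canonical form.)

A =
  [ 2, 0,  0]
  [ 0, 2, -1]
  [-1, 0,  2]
e^{tA} =
  [exp(2*t), 0, 0]
  [t^2*exp(2*t)/2, exp(2*t), -t*exp(2*t)]
  [-t*exp(2*t), 0, exp(2*t)]

Strategy: write A = P · J · P⁻¹ where J is a Jordan canonical form, so e^{tA} = P · e^{tJ} · P⁻¹, and e^{tJ} can be computed block-by-block.

A has Jordan form
J =
  [2, 1, 0]
  [0, 2, 1]
  [0, 0, 2]
(up to reordering of blocks).

Per-block formulas:
  For a 3×3 Jordan block J_3(2): exp(t · J_3(2)) = e^(2t)·(I + t·N + (t^2/2)·N^2), where N is the 3×3 nilpotent shift.

After assembling e^{tJ} and conjugating by P, we get:

e^{tA} =
  [exp(2*t), 0, 0]
  [t^2*exp(2*t)/2, exp(2*t), -t*exp(2*t)]
  [-t*exp(2*t), 0, exp(2*t)]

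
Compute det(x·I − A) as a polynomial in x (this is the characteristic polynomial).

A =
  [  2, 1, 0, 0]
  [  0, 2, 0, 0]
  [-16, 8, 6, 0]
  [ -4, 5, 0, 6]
x^4 - 16*x^3 + 88*x^2 - 192*x + 144

Expanding det(x·I − A) (e.g. by cofactor expansion or by noting that A is similar to its Jordan form J, which has the same characteristic polynomial as A) gives
  χ_A(x) = x^4 - 16*x^3 + 88*x^2 - 192*x + 144
which factors as (x - 6)^2*(x - 2)^2. The eigenvalues (with algebraic multiplicities) are λ = 2 with multiplicity 2, λ = 6 with multiplicity 2.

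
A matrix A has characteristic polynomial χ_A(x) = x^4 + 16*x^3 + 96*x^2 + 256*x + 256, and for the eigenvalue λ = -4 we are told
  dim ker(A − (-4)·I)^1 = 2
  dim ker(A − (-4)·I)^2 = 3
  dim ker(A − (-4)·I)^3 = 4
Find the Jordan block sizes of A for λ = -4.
Block sizes for λ = -4: [3, 1]

From the dimensions of kernels of powers, the number of Jordan blocks of size at least j is d_j − d_{j−1} where d_j = dim ker(N^j) (with d_0 = 0). Computing the differences gives [2, 1, 1].
The number of blocks of size exactly k is (#blocks of size ≥ k) − (#blocks of size ≥ k + 1), so the partition is: 1 block(s) of size 1, 1 block(s) of size 3.
In nonincreasing order the block sizes are [3, 1].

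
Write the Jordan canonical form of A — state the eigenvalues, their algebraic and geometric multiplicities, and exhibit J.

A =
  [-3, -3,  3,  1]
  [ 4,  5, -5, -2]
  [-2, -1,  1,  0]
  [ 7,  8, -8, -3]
J_3(0) ⊕ J_1(0)

The characteristic polynomial is
  det(x·I − A) = x^4

Eigenvalues and multiplicities (the geometric multiplicity of λ is n − rank(A − λI), which equals the number of Jordan blocks for λ):
  λ = 0: algebraic multiplicity = 4, geometric multiplicity = 2

Determining the block sizes for each eigenvalue:
  λ = 0: with am = 4 and gm = 2, the partition is not yet determined (e.g. several partitions of 4 into 2 parts exist). Let N = A − (0)·I. Computing rank(N^1) = 2, rank(N^2) = 1, rank(N^3) = 0; the number of blocks of size ≥ j is rank(N^{j−1}) − rank(N^j), giving [2, 1, 1]. So we have 1 block(s) of size 3, 1 block(s) of size 1 → block sizes [3, 1]

Assembling the blocks gives a Jordan form
J =
  [0, 1, 0, 0]
  [0, 0, 1, 0]
  [0, 0, 0, 0]
  [0, 0, 0, 0]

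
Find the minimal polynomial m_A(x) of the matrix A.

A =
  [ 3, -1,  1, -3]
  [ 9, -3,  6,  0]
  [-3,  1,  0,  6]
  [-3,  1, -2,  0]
x^3

The characteristic polynomial is χ_A(x) = x^4, so the eigenvalues are known. The minimal polynomial is
  m_A(x) = Π_λ (x − λ)^{k_λ}
where k_λ is the size of the *largest* Jordan block for λ (equivalently, the smallest k with (A − λI)^k v = 0 for every generalised eigenvector v of λ).

  λ = 0: largest Jordan block has size 3, contributing (x − 0)^3

So m_A(x) = x^3 = x^3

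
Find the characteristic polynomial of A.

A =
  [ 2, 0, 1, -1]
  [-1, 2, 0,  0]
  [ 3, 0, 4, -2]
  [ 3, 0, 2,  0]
x^4 - 8*x^3 + 24*x^2 - 32*x + 16

Expanding det(x·I − A) (e.g. by cofactor expansion or by noting that A is similar to its Jordan form J, which has the same characteristic polynomial as A) gives
  χ_A(x) = x^4 - 8*x^3 + 24*x^2 - 32*x + 16
which factors as (x - 2)^4. The eigenvalues (with algebraic multiplicities) are λ = 2 with multiplicity 4.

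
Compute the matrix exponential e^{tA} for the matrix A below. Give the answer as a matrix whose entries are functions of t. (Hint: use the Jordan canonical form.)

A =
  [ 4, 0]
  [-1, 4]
e^{tA} =
  [exp(4*t), 0]
  [-t*exp(4*t), exp(4*t)]

Strategy: write A = P · J · P⁻¹ where J is a Jordan canonical form, so e^{tA} = P · e^{tJ} · P⁻¹, and e^{tJ} can be computed block-by-block.

A has Jordan form
J =
  [4, 1]
  [0, 4]
(up to reordering of blocks).

Per-block formulas:
  For a 2×2 Jordan block J_2(4): exp(t · J_2(4)) = e^(4t)·(I + t·N), where N is the 2×2 nilpotent shift.

After assembling e^{tJ} and conjugating by P, we get:

e^{tA} =
  [exp(4*t), 0]
  [-t*exp(4*t), exp(4*t)]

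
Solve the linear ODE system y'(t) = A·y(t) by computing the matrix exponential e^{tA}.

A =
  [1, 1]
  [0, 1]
e^{tA} =
  [exp(t), t*exp(t)]
  [0, exp(t)]

Strategy: write A = P · J · P⁻¹ where J is a Jordan canonical form, so e^{tA} = P · e^{tJ} · P⁻¹, and e^{tJ} can be computed block-by-block.

A has Jordan form
J =
  [1, 1]
  [0, 1]
(up to reordering of blocks).

Per-block formulas:
  For a 2×2 Jordan block J_2(1): exp(t · J_2(1)) = e^(1t)·(I + t·N), where N is the 2×2 nilpotent shift.

After assembling e^{tJ} and conjugating by P, we get:

e^{tA} =
  [exp(t), t*exp(t)]
  [0, exp(t)]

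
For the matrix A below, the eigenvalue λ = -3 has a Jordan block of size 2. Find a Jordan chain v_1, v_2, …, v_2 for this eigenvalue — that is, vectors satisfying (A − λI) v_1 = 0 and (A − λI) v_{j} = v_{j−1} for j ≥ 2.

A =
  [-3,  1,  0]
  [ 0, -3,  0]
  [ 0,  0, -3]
A Jordan chain for λ = -3 of length 2:
v_1 = (1, 0, 0)ᵀ
v_2 = (0, 1, 0)ᵀ

Let N = A − (-3)·I. We want v_2 with N^2 v_2 = 0 but N^1 v_2 ≠ 0; then v_{j-1} := N · v_j for j = 2, …, 2.

Pick v_2 = (0, 1, 0)ᵀ.
Then v_1 = N · v_2 = (1, 0, 0)ᵀ.

Sanity check: (A − (-3)·I) v_1 = (0, 0, 0)ᵀ = 0. ✓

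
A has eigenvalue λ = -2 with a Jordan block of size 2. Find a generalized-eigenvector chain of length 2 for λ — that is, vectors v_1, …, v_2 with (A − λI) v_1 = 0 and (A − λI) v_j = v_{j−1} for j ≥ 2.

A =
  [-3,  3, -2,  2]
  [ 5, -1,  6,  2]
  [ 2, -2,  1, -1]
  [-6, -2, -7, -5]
A Jordan chain for λ = -2 of length 2:
v_1 = (-1, 5, 2, -6)ᵀ
v_2 = (1, 0, 0, 0)ᵀ

Let N = A − (-2)·I. We want v_2 with N^2 v_2 = 0 but N^1 v_2 ≠ 0; then v_{j-1} := N · v_j for j = 2, …, 2.

Pick v_2 = (1, 0, 0, 0)ᵀ.
Then v_1 = N · v_2 = (-1, 5, 2, -6)ᵀ.

Sanity check: (A − (-2)·I) v_1 = (0, 0, 0, 0)ᵀ = 0. ✓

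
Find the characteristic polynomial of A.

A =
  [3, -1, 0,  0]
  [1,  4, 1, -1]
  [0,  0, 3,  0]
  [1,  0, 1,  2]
x^4 - 12*x^3 + 54*x^2 - 108*x + 81

Expanding det(x·I − A) (e.g. by cofactor expansion or by noting that A is similar to its Jordan form J, which has the same characteristic polynomial as A) gives
  χ_A(x) = x^4 - 12*x^3 + 54*x^2 - 108*x + 81
which factors as (x - 3)^4. The eigenvalues (with algebraic multiplicities) are λ = 3 with multiplicity 4.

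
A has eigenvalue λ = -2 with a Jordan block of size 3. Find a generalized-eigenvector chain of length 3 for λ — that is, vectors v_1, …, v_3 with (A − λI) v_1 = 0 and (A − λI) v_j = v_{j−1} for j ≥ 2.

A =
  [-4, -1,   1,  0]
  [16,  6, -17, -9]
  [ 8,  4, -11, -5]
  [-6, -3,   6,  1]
A Jordan chain for λ = -2 of length 3:
v_1 = (-4, 14, 6, -6)ᵀ
v_2 = (-2, 16, 8, -6)ᵀ
v_3 = (1, 0, 0, 0)ᵀ

Let N = A − (-2)·I. We want v_3 with N^3 v_3 = 0 but N^2 v_3 ≠ 0; then v_{j-1} := N · v_j for j = 3, …, 2.

Pick v_3 = (1, 0, 0, 0)ᵀ.
Then v_2 = N · v_3 = (-2, 16, 8, -6)ᵀ.
Then v_1 = N · v_2 = (-4, 14, 6, -6)ᵀ.

Sanity check: (A − (-2)·I) v_1 = (0, 0, 0, 0)ᵀ = 0. ✓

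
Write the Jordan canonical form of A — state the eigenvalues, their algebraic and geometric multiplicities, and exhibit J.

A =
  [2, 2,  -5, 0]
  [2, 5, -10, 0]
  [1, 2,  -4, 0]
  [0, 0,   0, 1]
J_2(1) ⊕ J_1(1) ⊕ J_1(1)

The characteristic polynomial is
  det(x·I − A) = x^4 - 4*x^3 + 6*x^2 - 4*x + 1 = (x - 1)^4

Eigenvalues and multiplicities (the geometric multiplicity of λ is n − rank(A − λI), which equals the number of Jordan blocks for λ):
  λ = 1: algebraic multiplicity = 4, geometric multiplicity = 3

Determining the block sizes for each eigenvalue:
  λ = 1: 3 blocks summing to 4 forces exactly one block of size 2 and the rest size 1 → block sizes [2, 1, 1]

Assembling the blocks gives a Jordan form
J =
  [1, 1, 0, 0]
  [0, 1, 0, 0]
  [0, 0, 1, 0]
  [0, 0, 0, 1]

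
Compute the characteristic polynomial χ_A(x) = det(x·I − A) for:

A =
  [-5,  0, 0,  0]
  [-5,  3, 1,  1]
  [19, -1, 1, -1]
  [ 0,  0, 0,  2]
x^4 - x^3 - 18*x^2 + 52*x - 40

Expanding det(x·I − A) (e.g. by cofactor expansion or by noting that A is similar to its Jordan form J, which has the same characteristic polynomial as A) gives
  χ_A(x) = x^4 - x^3 - 18*x^2 + 52*x - 40
which factors as (x - 2)^3*(x + 5). The eigenvalues (with algebraic multiplicities) are λ = -5 with multiplicity 1, λ = 2 with multiplicity 3.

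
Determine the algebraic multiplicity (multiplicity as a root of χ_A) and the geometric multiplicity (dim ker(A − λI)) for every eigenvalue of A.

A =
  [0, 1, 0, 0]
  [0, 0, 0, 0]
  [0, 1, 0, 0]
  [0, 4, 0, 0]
λ = 0: alg = 4, geom = 3

Step 1 — factor the characteristic polynomial to read off the algebraic multiplicities:
  χ_A(x) = x^4

Step 2 — compute geometric multiplicities via the rank-nullity identity g(λ) = n − rank(A − λI):
  rank(A − (0)·I) = 1, so dim ker(A − (0)·I) = n − 1 = 3

Summary:
  λ = 0: algebraic multiplicity = 4, geometric multiplicity = 3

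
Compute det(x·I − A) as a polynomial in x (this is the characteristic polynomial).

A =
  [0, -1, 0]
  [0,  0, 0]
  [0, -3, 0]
x^3

Expanding det(x·I − A) (e.g. by cofactor expansion or by noting that A is similar to its Jordan form J, which has the same characteristic polynomial as A) gives
  χ_A(x) = x^3
which factors as x^3. The eigenvalues (with algebraic multiplicities) are λ = 0 with multiplicity 3.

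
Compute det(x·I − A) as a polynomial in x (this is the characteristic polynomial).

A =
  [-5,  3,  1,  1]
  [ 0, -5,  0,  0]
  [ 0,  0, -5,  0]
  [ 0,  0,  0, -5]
x^4 + 20*x^3 + 150*x^2 + 500*x + 625

Expanding det(x·I − A) (e.g. by cofactor expansion or by noting that A is similar to its Jordan form J, which has the same characteristic polynomial as A) gives
  χ_A(x) = x^4 + 20*x^3 + 150*x^2 + 500*x + 625
which factors as (x + 5)^4. The eigenvalues (with algebraic multiplicities) are λ = -5 with multiplicity 4.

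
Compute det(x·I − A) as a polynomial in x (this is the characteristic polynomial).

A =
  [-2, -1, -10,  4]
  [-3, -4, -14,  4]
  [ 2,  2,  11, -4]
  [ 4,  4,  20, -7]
x^4 + 2*x^3 - 2*x - 1

Expanding det(x·I − A) (e.g. by cofactor expansion or by noting that A is similar to its Jordan form J, which has the same characteristic polynomial as A) gives
  χ_A(x) = x^4 + 2*x^3 - 2*x - 1
which factors as (x - 1)*(x + 1)^3. The eigenvalues (with algebraic multiplicities) are λ = -1 with multiplicity 3, λ = 1 with multiplicity 1.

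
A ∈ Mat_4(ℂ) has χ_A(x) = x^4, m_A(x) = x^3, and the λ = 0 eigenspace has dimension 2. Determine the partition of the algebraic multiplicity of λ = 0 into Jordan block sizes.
Block sizes for λ = 0: [3, 1]

Step 1 — from the characteristic polynomial, algebraic multiplicity of λ = 0 is 4. From dim ker(A − (0)·I) = 2, there are exactly 2 Jordan blocks for λ = 0.
Step 2 — from the minimal polynomial, the factor (x − 0)^3 tells us the largest block for λ = 0 has size 3.
Step 3 — with total size 4, 2 blocks, and largest block 3, the block sizes (in nonincreasing order) are [3, 1].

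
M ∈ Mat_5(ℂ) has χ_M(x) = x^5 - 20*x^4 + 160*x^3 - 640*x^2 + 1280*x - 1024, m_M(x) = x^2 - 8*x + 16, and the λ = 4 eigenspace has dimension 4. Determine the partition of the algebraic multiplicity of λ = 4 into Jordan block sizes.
Block sizes for λ = 4: [2, 1, 1, 1]

Step 1 — from the characteristic polynomial, algebraic multiplicity of λ = 4 is 5. From dim ker(M − (4)·I) = 4, there are exactly 4 Jordan blocks for λ = 4.
Step 2 — from the minimal polynomial, the factor (x − 4)^2 tells us the largest block for λ = 4 has size 2.
Step 3 — with total size 5, 4 blocks, and largest block 2, the block sizes (in nonincreasing order) are [2, 1, 1, 1].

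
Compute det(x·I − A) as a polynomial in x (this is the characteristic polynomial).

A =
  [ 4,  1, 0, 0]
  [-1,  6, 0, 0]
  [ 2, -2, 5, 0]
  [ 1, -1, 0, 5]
x^4 - 20*x^3 + 150*x^2 - 500*x + 625

Expanding det(x·I − A) (e.g. by cofactor expansion or by noting that A is similar to its Jordan form J, which has the same characteristic polynomial as A) gives
  χ_A(x) = x^4 - 20*x^3 + 150*x^2 - 500*x + 625
which factors as (x - 5)^4. The eigenvalues (with algebraic multiplicities) are λ = 5 with multiplicity 4.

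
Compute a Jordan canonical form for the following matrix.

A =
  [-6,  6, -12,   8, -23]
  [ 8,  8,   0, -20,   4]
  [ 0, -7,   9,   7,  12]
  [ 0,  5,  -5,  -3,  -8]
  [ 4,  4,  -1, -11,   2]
J_3(2) ⊕ J_2(2)

The characteristic polynomial is
  det(x·I − A) = x^5 - 10*x^4 + 40*x^3 - 80*x^2 + 80*x - 32 = (x - 2)^5

Eigenvalues and multiplicities (the geometric multiplicity of λ is n − rank(A − λI), which equals the number of Jordan blocks for λ):
  λ = 2: algebraic multiplicity = 5, geometric multiplicity = 2

Determining the block sizes for each eigenvalue:
  λ = 2: with am = 5 and gm = 2, the partition is not yet determined (e.g. several partitions of 5 into 2 parts exist). Let N = A − (2)·I. Computing rank(N^1) = 3, rank(N^2) = 1, rank(N^3) = 0; the number of blocks of size ≥ j is rank(N^{j−1}) − rank(N^j), giving [2, 2, 1]. So we have 1 block(s) of size 3, 1 block(s) of size 2 → block sizes [3, 2]

Assembling the blocks gives a Jordan form
J =
  [2, 1, 0, 0, 0]
  [0, 2, 1, 0, 0]
  [0, 0, 2, 0, 0]
  [0, 0, 0, 2, 1]
  [0, 0, 0, 0, 2]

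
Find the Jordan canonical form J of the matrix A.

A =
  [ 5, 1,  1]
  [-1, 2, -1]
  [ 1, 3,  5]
J_3(4)

The characteristic polynomial is
  det(x·I − A) = x^3 - 12*x^2 + 48*x - 64 = (x - 4)^3

Eigenvalues and multiplicities (the geometric multiplicity of λ is n − rank(A − λI), which equals the number of Jordan blocks for λ):
  λ = 4: algebraic multiplicity = 3, geometric multiplicity = 1

Determining the block sizes for each eigenvalue:
  λ = 4: one block (gm = 1), so the single block has size am = 3 → block sizes [3]

Assembling the blocks gives a Jordan form
J =
  [4, 1, 0]
  [0, 4, 1]
  [0, 0, 4]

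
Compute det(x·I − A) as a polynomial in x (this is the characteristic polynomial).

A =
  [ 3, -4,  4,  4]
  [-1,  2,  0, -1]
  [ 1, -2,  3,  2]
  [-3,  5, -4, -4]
x^4 - 4*x^3 + 6*x^2 - 4*x + 1

Expanding det(x·I − A) (e.g. by cofactor expansion or by noting that A is similar to its Jordan form J, which has the same characteristic polynomial as A) gives
  χ_A(x) = x^4 - 4*x^3 + 6*x^2 - 4*x + 1
which factors as (x - 1)^4. The eigenvalues (with algebraic multiplicities) are λ = 1 with multiplicity 4.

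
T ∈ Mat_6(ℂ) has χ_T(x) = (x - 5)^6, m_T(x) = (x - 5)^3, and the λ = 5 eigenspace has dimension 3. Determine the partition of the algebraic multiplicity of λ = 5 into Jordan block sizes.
Block sizes for λ = 5: [3, 2, 1]

Step 1 — from the characteristic polynomial, algebraic multiplicity of λ = 5 is 6. From dim ker(T − (5)·I) = 3, there are exactly 3 Jordan blocks for λ = 5.
Step 2 — from the minimal polynomial, the factor (x − 5)^3 tells us the largest block for λ = 5 has size 3.
Step 3 — with total size 6, 3 blocks, and largest block 3, the block sizes (in nonincreasing order) are [3, 2, 1].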